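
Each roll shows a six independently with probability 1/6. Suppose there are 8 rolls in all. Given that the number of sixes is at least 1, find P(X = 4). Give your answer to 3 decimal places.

0.034

X ~ Binomial(8, 0.166667). Want P(X=4 | X≥1) = P(X=4) / P(X≥1).
P(X=4) = C(8,4)·0.166667^4·0.833333^4 = 0.02605
P(X≥1) = 1 − 0.23257 = 0.76743
Ratio = 0.02605 / 0.76743 = 0.03394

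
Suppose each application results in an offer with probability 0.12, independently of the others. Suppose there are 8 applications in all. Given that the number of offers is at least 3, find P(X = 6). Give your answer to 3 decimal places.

0.001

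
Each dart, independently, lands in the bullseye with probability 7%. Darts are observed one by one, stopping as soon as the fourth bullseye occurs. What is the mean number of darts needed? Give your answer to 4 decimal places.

57.1429

Y = total darts until the fourth success; negative binomial with r=4, p=0.07.
E[Y] = r / p = 4 / 0.07 = 57.142857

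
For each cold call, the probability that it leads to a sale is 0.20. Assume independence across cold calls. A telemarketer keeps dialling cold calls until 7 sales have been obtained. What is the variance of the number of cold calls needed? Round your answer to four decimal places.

140.0000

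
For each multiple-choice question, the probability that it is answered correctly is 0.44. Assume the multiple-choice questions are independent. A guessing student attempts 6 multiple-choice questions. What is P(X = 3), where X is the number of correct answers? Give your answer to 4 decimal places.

0.2992

X ~ Binomial(n=6, p=0.44).
P(X=3) = C(6,3) · p^3 · (1−p)^3
= 20 · 0.085184 · 0.17562 = 0.299193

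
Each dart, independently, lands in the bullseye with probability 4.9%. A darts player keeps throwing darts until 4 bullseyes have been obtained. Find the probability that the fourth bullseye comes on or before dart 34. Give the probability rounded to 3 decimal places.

Finishing within 34 darts ⇔ at least 4 successes in the first 34. With X ~ Binomial(34, 0.049), P(Y ≤ 34) = 1 − P(X ≤ 3).
  k=0: C(34,0)·0.049^0·0.951^34 = 0.18119
  k=1: C(34,1)·0.049^1·0.951^33 = 0.31742
  k=2: C(34,2)·0.049^2·0.951^32 = 0.26986
  k=3: C(34,3)·0.049^3·0.951^31 = 0.14831
1 − 0.91678 = 0.08322

0.083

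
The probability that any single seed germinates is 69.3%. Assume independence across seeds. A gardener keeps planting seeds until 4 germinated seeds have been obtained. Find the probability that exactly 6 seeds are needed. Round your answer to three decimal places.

0.217

Y = trial on which the fourth success occurs; negative binomial, r=4, p=0.693.
P(Y=6) = C(5,3) · p^4 · (1−p)^2
= 10 · 0.23064 · 0.094249 = 0.21738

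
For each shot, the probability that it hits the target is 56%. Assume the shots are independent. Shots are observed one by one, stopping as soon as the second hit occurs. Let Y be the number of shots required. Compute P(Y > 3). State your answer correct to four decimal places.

Needing more than 3 shots ⇔ fewer than 2 successes in the first 3. With X ~ Binomial(3, 0.56), P(Y > 3) = P(X ≤ 1).
  k=0: C(3,0)·0.56^0·0.44^3 = 0.085184
  k=1: C(3,1)·0.56^1·0.44^2 = 0.325248
P(X ≤ 1) = 0.410432

0.4104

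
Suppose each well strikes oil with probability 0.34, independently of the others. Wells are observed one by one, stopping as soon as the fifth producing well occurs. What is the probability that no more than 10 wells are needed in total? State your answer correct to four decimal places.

Finishing within 10 wells ⇔ at least 5 successes in the first 10. With X ~ Binomial(10, 0.34), P(Y ≤ 10) = 1 − P(X ≤ 4).
  k=0: C(10,0)·0.34^0·0.66^10 = 0.015683
  k=1: C(10,1)·0.34^1·0.66^9 = 0.080793
  k=2: C(10,2)·0.34^2·0.66^8 = 0.187293
  k=3: C(10,3)·0.34^3·0.66^7 = 0.257292
  k=4: C(10,4)·0.34^4·0.66^6 = 0.231952
1 − 0.773013 = 0.226987

0.2270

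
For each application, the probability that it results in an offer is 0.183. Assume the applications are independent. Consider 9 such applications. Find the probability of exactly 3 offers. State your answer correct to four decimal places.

X ~ Binomial(n=9, p=0.183).
P(X=3) = C(9,3) · p^3 · (1−p)^6
= 84 · 0.0061285 · 0.29739 = 0.153096

0.1531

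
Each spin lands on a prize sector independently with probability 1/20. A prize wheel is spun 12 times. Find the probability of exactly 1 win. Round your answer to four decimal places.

0.3413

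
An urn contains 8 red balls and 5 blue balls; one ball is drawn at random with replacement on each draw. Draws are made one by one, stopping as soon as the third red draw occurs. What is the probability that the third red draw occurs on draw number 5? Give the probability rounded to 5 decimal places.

Y = trial on which the third success occurs; negative binomial, r=3, p=0.615385.
P(Y=5) = C(4,2) · p^3 · (1−p)^2
= 6 · 0.23305 · 0.14793 = 0.2068447

0.20684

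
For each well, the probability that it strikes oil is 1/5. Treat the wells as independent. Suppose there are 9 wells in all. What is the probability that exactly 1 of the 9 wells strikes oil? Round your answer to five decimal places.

X ~ Binomial(n=9, p=0.20).
P(X=1) = C(9,1) · p^1 · (1−p)^8
= 9 · 0.2 · 0.16777 = 0.3019899

0.30199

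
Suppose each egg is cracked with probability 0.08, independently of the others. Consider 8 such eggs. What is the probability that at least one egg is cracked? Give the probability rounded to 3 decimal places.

0.487

P(at least one) = 1 − P(none) = 1 − (1 − 0.08)^8
= 1 − 0.51322 = 0.48678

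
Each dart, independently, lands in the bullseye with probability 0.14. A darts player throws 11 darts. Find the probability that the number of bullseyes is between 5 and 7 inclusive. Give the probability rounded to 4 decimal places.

0.0119

X ~ Binomial(11, 0.14); P(5 ≤ X ≤ 7) = Σ C(11,k) p^k (1−p)^(11−k) over k:
  k=5: C(11,5)·0.14^5·0.86^6 = 0.010052
  k=6: C(11,6)·0.14^6·0.86^5 = 0.001636
  k=7: C(11,7)·0.14^7·0.86^4 = 0.000190
Total = 0.011879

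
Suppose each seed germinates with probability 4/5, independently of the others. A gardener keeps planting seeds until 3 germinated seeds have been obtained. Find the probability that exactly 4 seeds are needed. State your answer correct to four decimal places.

0.3072

Y = trial on which the third success occurs; negative binomial, r=3, p=0.80.
P(Y=4) = C(3,2) · p^3 · (1−p)^1
= 3 · 0.512 · 0.2 = 0.307200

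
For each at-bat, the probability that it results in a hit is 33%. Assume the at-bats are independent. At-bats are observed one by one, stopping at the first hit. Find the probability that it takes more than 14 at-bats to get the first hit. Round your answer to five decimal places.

Y = number of at-bats to the first success; geometric, p = 0.33.
P(Y > 14) = P(first 14 all fail) = (1−p)^14 = 0.0036732

0.00367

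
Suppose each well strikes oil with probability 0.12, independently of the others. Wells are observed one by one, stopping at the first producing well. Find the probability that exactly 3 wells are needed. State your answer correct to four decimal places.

Geometric (trials to first success), p = 0.12.
P(Y = 3) = (1−p)^2 · p = 0.7744 · 0.12 = 0.092928

0.0929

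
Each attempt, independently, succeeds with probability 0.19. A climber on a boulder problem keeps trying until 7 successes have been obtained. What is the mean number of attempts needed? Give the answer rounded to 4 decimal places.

Y = total attempts until the seventh success; negative binomial with r=7, p=0.19.
E[Y] = r / p = 7 / 0.19 = 36.842105

36.8421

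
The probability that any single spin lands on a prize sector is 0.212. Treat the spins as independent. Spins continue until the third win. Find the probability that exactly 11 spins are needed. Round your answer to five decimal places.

Y = trial on which the third success occurs; negative binomial, r=3, p=0.212.
P(Y=11) = C(10,2) · p^3 · (1−p)^8
= 45 · 0.0095281 · 0.14867 = 0.0637426

0.06374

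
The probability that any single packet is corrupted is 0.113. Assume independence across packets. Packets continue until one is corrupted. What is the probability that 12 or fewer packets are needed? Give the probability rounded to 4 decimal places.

0.7628

Y = number of packets to the first success; geometric, p = 0.113.
P(Y ≤ 12) = 1 − (1−p)^12 = 1 − 0.237183 = 0.762817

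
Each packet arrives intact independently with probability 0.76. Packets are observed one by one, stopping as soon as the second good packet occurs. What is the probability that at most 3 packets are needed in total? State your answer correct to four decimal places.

0.8548

Finishing within 3 packets ⇔ at least 2 successes in the first 3. With X ~ Binomial(3, 0.76), P(Y ≤ 3) = 1 − P(X ≤ 1).
  k=0: C(3,0)·0.76^0·0.24^3 = 0.013824
  k=1: C(3,1)·0.76^1·0.24^2 = 0.131328
1 − 0.145152 = 0.854848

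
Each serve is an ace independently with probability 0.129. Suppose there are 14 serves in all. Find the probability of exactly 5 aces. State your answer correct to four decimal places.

0.0206

X ~ Binomial(n=14, p=0.129).
P(X=5) = C(14,5) · p^5 · (1−p)^9
= 2002 · 3.5723e-05 · 0.28851 = 0.020634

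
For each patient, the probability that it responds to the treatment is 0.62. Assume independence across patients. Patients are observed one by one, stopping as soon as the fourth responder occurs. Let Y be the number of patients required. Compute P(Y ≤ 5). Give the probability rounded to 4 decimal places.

0.3724

Finishing within 5 patients ⇔ at least 4 successes in the first 5. With X ~ Binomial(5, 0.62), P(Y ≤ 5) = 1 − P(X ≤ 3).
  k=0: C(5,0)·0.62^0·0.38^5 = 0.007924
  k=1: C(5,1)·0.62^1·0.38^4 = 0.064639
  k=2: C(5,2)·0.62^2·0.38^3 = 0.210928
  k=3: C(5,3)·0.62^3·0.38^2 = 0.344146
1 − 0.627636 = 0.372364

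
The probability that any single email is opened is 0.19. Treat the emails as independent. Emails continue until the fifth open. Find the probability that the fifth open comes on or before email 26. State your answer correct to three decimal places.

Finishing within 26 emails ⇔ at least 5 successes in the first 26. With X ~ Binomial(26, 0.19), P(Y ≤ 26) = 1 − P(X ≤ 4).
  k=0: C(26,0)·0.19^0·0.81^26 = 0.00417
  k=1: C(26,1)·0.19^1·0.81^25 = 0.02546
  k=2: C(26,2)·0.19^2·0.81^24 = 0.07465
  k=3: C(26,3)·0.19^3·0.81^23 = 0.14008
  k=4: C(26,4)·0.19^4·0.81^22 = 0.18894
1 − 0.43331 = 0.56669

0.567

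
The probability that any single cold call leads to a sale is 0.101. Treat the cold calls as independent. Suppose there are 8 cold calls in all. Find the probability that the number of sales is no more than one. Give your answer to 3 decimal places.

0.810

X ~ Binomial(8, 0.101); P(X ≤ 1) = Σ C(8,k) p^k (1−p)^(8−k) over k:
  k=0: C(8,0)·0.101^0·0.899^8 = 0.42666
  k=1: C(8,1)·0.101^1·0.899^7 = 0.38347
Total = 0.81012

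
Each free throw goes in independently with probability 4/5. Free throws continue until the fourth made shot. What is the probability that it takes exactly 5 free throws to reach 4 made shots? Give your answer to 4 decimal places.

Y = trial on which the fourth success occurs; negative binomial, r=4, p=0.80.
P(Y=5) = C(4,3) · p^4 · (1−p)^1
= 4 · 0.4096 · 0.2 = 0.327680

0.3277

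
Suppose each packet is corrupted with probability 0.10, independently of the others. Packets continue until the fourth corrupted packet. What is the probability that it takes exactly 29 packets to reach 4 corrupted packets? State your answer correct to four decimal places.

Y = trial on which the fourth success occurs; negative binomial, r=4, p=0.10.
P(Y=29) = C(28,3) · p^4 · (1−p)^25
= 3276 · 0.0001 · 0.07179 = 0.023518

0.0235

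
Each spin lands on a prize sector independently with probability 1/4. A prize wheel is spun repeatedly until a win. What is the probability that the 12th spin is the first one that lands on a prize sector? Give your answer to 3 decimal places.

Geometric (trials to first success), p = 0.25.
P(Y = 12) = (1−p)^11 · p = 0.042235 · 0.25 = 0.01056

0.011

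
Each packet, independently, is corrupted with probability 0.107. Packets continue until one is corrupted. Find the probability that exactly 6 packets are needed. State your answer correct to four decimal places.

0.0608

Geometric (trials to first success), p = 0.107.
P(Y = 6) = (1−p)^5 · p = 0.56788 · 0.107 = 0.060763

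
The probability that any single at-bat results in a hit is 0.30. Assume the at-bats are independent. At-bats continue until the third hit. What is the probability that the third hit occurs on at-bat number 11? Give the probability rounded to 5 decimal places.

0.07004

Y = trial on which the third success occurs; negative binomial, r=3, p=0.30.
P(Y=11) = C(10,2) · p^3 · (1−p)^8
= 45 · 0.027 · 0.057648 = 0.0700423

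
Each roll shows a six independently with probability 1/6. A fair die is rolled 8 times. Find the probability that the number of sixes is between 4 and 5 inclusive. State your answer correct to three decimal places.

0.030

X ~ Binomial(8, 0.166667); P(4 ≤ X ≤ 5) = Σ C(8,k) p^k (1−p)^(8−k) over k:
  k=4: C(8,4)·0.166667^4·0.833333^4 = 0.02605
  k=5: C(8,5)·0.166667^5·0.833333^3 = 0.00417
Total = 0.03022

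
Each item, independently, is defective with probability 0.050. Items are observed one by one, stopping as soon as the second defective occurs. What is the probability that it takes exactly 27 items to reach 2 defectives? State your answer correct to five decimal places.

Y = trial on which the second success occurs; negative binomial, r=2, p=0.05.
P(Y=27) = C(26,1) · p^2 · (1−p)^25
= 26 · 0.0025 · 0.27739 = 0.0180303

0.01803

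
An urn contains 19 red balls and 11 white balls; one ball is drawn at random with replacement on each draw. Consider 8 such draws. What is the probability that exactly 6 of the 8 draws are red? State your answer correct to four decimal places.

X ~ Binomial(n=8, p=0.633333).
P(X=6) = C(8,6) · p^6 · (1−p)^2
= 28 · 0.064535 · 0.13444 = 0.242938

0.2429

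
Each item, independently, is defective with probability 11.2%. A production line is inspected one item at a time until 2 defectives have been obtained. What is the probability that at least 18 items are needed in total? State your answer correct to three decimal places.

Needing more than 17 items ⇔ fewer than 2 successes in the first 17. With X ~ Binomial(17, 0.112), P(Y > 17) = P(X ≤ 1).
  k=0: C(17,0)·0.112^0·0.888^17 = 0.13275
  k=1: C(17,1)·0.112^1·0.888^16 = 0.28463
P(X ≤ 1) = 0.41737

0.417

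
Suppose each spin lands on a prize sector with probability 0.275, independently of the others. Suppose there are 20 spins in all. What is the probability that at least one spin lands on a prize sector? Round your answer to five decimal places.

0.99839

P(at least one) = 1 − P(none) = 1 − (1 − 0.275)^20
= 1 − 0.0016098 = 0.9983902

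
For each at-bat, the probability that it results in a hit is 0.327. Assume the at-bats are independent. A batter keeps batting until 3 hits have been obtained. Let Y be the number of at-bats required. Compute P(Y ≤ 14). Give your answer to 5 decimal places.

0.88548

Finishing within 14 at-bats ⇔ at least 3 successes in the first 14. With X ~ Binomial(14, 0.327), P(Y ≤ 14) = 1 − P(X ≤ 2).
  k=0: C(14,0)·0.327^0·0.673^14 = 0.0039103
  k=1: C(14,1)·0.327^1·0.673^13 = 0.0265994
  k=2: C(14,2)·0.327^2·0.673^12 = 0.0840074
1 − 0.1145171 = 0.8854829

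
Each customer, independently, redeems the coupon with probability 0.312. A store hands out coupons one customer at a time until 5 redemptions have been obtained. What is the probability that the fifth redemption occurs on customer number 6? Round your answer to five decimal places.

0.01017

Y = trial on which the fifth success occurs; negative binomial, r=5, p=0.312.
P(Y=6) = C(5,4) · p^5 · (1−p)^1
= 5 · 0.0029565 · 0.688 = 0.0101702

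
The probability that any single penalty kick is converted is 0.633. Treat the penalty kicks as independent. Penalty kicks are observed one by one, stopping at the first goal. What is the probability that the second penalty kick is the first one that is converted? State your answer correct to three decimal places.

0.232

Geometric (trials to first success), p = 0.633.
P(Y = 2) = (1−p)^1 · p = 0.367 · 0.633 = 0.23231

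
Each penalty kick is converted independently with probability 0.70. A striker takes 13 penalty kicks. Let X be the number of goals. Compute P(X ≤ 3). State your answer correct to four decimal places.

0.0007

X ~ Binomial(13, 0.70); P(X ≤ 3) = Σ C(13,k) p^k (1−p)^(13−k) over k:
  k=0: C(13,0)·0.70^0·0.30^13 = 0.000000
  k=1: C(13,1)·0.70^1·0.30^12 = 0.000005
  k=2: C(13,2)·0.70^2·0.30^11 = 0.000068
  k=3: C(13,3)·0.70^3·0.30^10 = 0.000579
Total = 0.000652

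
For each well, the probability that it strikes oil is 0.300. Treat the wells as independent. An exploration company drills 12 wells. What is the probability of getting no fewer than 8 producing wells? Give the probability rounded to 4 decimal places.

0.0095

X ~ Binomial(12, 0.30); P(X ≥ 8) = Σ C(12,k) p^k (1−p)^(12−k) over k:
  k=8: C(12,8)·0.30^8·0.70^4 = 0.007798
  k=9: C(12,9)·0.30^9·0.70^3 = 0.001485
  k=10: C(12,10)·0.30^10·0.70^2 = 0.000191
  k=11: C(12,11)·0.30^11·0.70^1 = 0.000015
  k=12: C(12,12)·0.30^12·0.70^0 = 0.000001
Total = 0.009489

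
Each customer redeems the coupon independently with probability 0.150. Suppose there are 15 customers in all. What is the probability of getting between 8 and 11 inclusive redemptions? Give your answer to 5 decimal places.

0.00061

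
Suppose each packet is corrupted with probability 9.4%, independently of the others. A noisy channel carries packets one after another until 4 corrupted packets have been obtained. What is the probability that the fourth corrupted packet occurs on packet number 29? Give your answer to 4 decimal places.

Y = trial on which the fourth success occurs; negative binomial, r=4, p=0.094.
P(Y=29) = C(28,3) · p^4 · (1−p)^25
= 3276 · 7.8075e-05 · 0.084763 = 0.021680

0.0217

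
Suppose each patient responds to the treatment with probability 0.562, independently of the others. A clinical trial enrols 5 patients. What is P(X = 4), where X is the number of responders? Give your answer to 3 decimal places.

X ~ Binomial(n=5, p=0.562).
P(X=4) = C(5,4) · p^4 · (1−p)^1
= 5 · 0.099757 · 0.438 = 0.21847

0.218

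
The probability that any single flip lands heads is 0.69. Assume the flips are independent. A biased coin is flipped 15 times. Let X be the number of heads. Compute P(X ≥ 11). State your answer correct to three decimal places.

0.481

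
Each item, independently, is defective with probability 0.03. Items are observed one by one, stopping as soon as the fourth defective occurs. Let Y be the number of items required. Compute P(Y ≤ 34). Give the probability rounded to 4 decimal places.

0.0183

Finishing within 34 items ⇔ at least 4 successes in the first 34. With X ~ Binomial(34, 0.03), P(Y ≤ 34) = 1 − P(X ≤ 3).
  k=0: C(34,0)·0.03^0·0.97^34 = 0.355009
  k=1: C(34,1)·0.03^1·0.97^33 = 0.373308
  k=2: C(34,2)·0.03^2·0.97^32 = 0.190503
  k=3: C(34,3)·0.03^3·0.97^31 = 0.062846
1 − 0.981666 = 0.018334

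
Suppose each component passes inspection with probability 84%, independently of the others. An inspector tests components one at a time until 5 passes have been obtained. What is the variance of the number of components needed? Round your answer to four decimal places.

1.1338

Y = total components until the fifth success; negative binomial with r=5, p=0.84.
Var(Y) = r(1−p)/p² = 5·0.16 / 0.84² = 1.133787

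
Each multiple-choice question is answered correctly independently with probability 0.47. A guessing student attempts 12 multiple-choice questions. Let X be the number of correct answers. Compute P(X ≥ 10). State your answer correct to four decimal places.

0.0114

X ~ Binomial(12, 0.47); P(X ≥ 10) = Σ C(12,k) p^k (1−p)^(12−k) over k:
  k=10: C(12,10)·0.47^10·0.53^2 = 0.009752
  k=11: C(12,11)·0.47^11·0.53^1 = 0.001572
  k=12: C(12,12)·0.47^12·0.53^0 = 0.000116
Total = 0.011440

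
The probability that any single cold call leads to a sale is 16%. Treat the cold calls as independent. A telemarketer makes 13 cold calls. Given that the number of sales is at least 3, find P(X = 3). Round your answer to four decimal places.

0.5917

X ~ Binomial(13, 0.16). Want P(X=3 | X≥3) = P(X=3) / P(X≥3).
P(X=3) = C(13,3)·0.16^3·0.84^10 = 0.204889
P(X≥3) = 1 − 0.103665 − 0.256693 − 0.293364 = 0.346278
Ratio = 0.204889 / 0.346278 = 0.591690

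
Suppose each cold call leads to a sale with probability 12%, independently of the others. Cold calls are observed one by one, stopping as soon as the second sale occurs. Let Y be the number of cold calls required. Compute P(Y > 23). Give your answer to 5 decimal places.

0.21864

Needing more than 23 cold calls ⇔ fewer than 2 successes in the first 23. With X ~ Binomial(23, 0.12), P(Y > 23) = P(X ≤ 1).
  k=0: C(23,0)·0.12^0·0.88^23 = 0.0528569
  k=1: C(23,1)·0.12^1·0.88^22 = 0.1657784
P(X ≤ 1) = 0.2186352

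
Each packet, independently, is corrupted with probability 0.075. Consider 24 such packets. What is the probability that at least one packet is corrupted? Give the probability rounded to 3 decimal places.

P(at least one) = 1 − P(none) = 1 − (1 − 0.075)^24
= 1 − 0.15396 = 0.84604

0.846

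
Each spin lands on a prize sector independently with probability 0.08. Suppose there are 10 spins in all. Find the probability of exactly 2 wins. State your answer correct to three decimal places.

X ~ Binomial(n=10, p=0.08).
P(X=2) = C(10,2) · p^2 · (1−p)^8
= 45 · 0.0064 · 0.51322 = 0.14781

0.148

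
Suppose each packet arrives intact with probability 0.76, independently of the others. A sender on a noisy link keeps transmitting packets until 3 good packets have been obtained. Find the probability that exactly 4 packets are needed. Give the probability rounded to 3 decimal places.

0.316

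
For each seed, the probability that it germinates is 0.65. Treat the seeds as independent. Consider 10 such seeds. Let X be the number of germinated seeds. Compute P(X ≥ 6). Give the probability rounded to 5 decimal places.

0.75150

X ~ Binomial(10, 0.65); P(X ≥ 6) = Σ C(10,k) p^k (1−p)^(10−k) over k:
  k=6: C(10,6)·0.65^6·0.35^4 = 0.2376685
  k=7: C(10,7)·0.65^7·0.35^3 = 0.2522196
  k=8: C(10,8)·0.65^8·0.35^2 = 0.1756530
  k=9: C(10,9)·0.65^9·0.35^1 = 0.0724917
  k=10: C(10,10)·0.65^10·0.35^0 = 0.0134627
Total = 0.7514955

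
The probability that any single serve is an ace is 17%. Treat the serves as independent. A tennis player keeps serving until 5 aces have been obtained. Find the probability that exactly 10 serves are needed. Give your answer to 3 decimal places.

0.007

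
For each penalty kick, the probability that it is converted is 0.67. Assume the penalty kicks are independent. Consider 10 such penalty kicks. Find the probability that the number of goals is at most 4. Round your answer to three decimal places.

X ~ Binomial(10, 0.67); P(X ≤ 4) = Σ C(10,k) p^k (1−p)^(10−k) over k:
  k=0: C(10,0)·0.67^0·0.33^10 = 0.00002
  k=1: C(10,1)·0.67^1·0.33^9 = 0.00031
  k=2: C(10,2)·0.67^2·0.33^8 = 0.00284
  k=3: C(10,3)·0.67^3·0.33^7 = 0.01538
  k=4: C(10,4)·0.67^4·0.33^6 = 0.05465
Total = 0.07320

0.073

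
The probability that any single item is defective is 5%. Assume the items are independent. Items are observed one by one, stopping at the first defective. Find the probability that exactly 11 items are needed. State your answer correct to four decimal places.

Geometric (trials to first success), p = 0.05.
P(Y = 11) = (1−p)^10 · p = 0.59874 · 0.05 = 0.029937

0.0299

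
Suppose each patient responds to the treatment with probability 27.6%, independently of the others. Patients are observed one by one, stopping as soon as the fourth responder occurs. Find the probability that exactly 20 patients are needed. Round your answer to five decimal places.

0.03205

Y = trial on which the fourth success occurs; negative binomial, r=4, p=0.276.
P(Y=20) = C(19,3) · p^4 · (1−p)^16
= 969 · 0.0058028 · 0.0056992 = 0.0320462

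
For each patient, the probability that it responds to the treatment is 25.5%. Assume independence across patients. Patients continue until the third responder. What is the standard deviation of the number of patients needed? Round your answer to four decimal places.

5.8627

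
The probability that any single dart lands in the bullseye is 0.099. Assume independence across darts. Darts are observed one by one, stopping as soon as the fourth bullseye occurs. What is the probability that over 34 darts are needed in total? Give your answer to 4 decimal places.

Needing more than 34 darts ⇔ fewer than 4 successes in the first 34. With X ~ Binomial(34, 0.099), P(Y > 34) = P(X ≤ 3).
  k=0: C(34,0)·0.099^0·0.901^34 = 0.028883
  k=1: C(34,1)·0.099^1·0.901^33 = 0.107903
  k=2: C(34,2)·0.099^2·0.901^32 = 0.195626
  k=3: C(34,3)·0.099^3·0.901^31 = 0.229280
P(X ≤ 3) = 0.561691

0.5617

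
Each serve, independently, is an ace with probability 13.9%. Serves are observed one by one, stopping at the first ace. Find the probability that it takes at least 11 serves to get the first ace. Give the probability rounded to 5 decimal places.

0.22389

Y = number of serves to the first success; geometric, p = 0.139.
P(Y > 10) = P(first 10 all fail) = (1−p)^10 = 0.2238884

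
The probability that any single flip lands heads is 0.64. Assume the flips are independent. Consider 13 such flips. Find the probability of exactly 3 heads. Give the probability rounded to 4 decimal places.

X ~ Binomial(n=13, p=0.64).
P(X=3) = C(13,3) · p^3 · (1−p)^10
= 286 · 0.26214 · 3.6562e-05 = 0.002741

0.0027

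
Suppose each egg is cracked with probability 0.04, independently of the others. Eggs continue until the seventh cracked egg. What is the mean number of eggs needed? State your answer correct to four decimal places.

175.0000

Y = total eggs until the seventh success; negative binomial with r=7, p=0.04.
E[Y] = r / p = 7 / 0.04 = 175.000000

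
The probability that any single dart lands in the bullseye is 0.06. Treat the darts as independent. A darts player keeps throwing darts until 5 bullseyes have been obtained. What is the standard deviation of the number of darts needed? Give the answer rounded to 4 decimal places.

Y = total darts until the fifth success; negative binomial with r=5, p=0.06.
SD(Y) = √[r(1−p)/p²] = √(1305.555556) = 36.132472

36.1325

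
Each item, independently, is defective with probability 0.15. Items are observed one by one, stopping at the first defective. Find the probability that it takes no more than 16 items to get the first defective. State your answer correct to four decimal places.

0.9257

Y = number of items to the first success; geometric, p = 0.15.
P(Y ≤ 16) = 1 − (1−p)^16 = 1 − 0.074251 = 0.925749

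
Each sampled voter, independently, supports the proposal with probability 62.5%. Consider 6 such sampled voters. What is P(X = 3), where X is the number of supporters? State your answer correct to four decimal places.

X ~ Binomial(n=6, p=0.625).
P(X=3) = C(6,3) · p^3 · (1−p)^3
= 20 · 0.24414 · 0.052734 = 0.257492

0.2575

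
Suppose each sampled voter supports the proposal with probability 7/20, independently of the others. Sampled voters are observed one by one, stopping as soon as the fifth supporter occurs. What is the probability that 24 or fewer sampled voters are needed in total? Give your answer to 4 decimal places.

Finishing within 24 sampled voters ⇔ at least 5 successes in the first 24. With X ~ Binomial(24, 0.35), P(Y ≤ 24) = 1 − P(X ≤ 4).
  k=0: C(24,0)·0.35^0·0.65^24 = 0.000032
  k=1: C(24,1)·0.35^1·0.65^23 = 0.000418
  k=2: C(24,2)·0.35^2·0.65^22 = 0.002589
  k=3: C(24,3)·0.35^3·0.65^21 = 0.010223
  k=4: C(24,4)·0.35^4·0.65^20 = 0.028901
1 − 0.042164 = 0.957836

0.9578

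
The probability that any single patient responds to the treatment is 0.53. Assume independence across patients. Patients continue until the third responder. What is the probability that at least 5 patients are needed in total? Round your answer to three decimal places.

0.641

Needing more than 4 patients ⇔ fewer than 3 successes in the first 4. With X ~ Binomial(4, 0.53), P(Y > 4) = P(X ≤ 2).
  k=0: C(4,0)·0.53^0·0.47^4 = 0.04880
  k=1: C(4,1)·0.53^1·0.47^3 = 0.22010
  k=2: C(4,2)·0.53^2·0.47^2 = 0.37230
P(X ≤ 2) = 0.64121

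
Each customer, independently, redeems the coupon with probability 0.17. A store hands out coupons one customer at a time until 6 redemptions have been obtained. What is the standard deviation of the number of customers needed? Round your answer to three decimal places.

Y = total customers until the sixth success; negative binomial with r=6, p=0.17.
SD(Y) = √[r(1−p)/p²] = √(172.31834) = 13.12701

13.127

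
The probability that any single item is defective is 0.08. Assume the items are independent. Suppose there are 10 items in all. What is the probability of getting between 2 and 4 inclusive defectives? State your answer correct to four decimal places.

0.1873

X ~ Binomial(10, 0.08); P(2 ≤ X ≤ 4) = Σ C(10,k) p^k (1−p)^(10−k) over k:
  k=2: C(10,2)·0.08^2·0.92^8 = 0.147807
  k=3: C(10,3)·0.08^3·0.92^7 = 0.034274
  k=4: C(10,4)·0.08^4·0.92^6 = 0.005216
Total = 0.187297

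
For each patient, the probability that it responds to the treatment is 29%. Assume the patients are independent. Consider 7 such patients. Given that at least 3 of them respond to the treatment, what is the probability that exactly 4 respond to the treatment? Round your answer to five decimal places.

0.26819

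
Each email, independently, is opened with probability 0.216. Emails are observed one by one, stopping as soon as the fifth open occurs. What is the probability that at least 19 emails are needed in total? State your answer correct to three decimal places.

Needing more than 18 emails ⇔ fewer than 5 successes in the first 18. With X ~ Binomial(18, 0.216), P(Y > 18) = P(X ≤ 4).
  k=0: C(18,0)·0.216^0·0.784^18 = 0.01252
  k=1: C(18,1)·0.216^1·0.784^17 = 0.06210
  k=2: C(18,2)·0.216^2·0.784^16 = 0.14543
  k=3: C(18,3)·0.216^3·0.784^15 = 0.21369
  k=4: C(18,4)·0.216^4·0.784^14 = 0.22078
P(X ≤ 4) = 0.65453

0.655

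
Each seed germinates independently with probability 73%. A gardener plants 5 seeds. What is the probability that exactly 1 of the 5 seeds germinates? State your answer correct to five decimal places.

0.01940

X ~ Binomial(n=5, p=0.73).
P(X=1) = C(5,1) · p^1 · (1−p)^4
= 5 · 0.73 · 0.0053144 = 0.0193976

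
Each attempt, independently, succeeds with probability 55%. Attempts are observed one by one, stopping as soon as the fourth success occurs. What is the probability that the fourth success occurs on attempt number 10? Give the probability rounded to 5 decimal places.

Y = trial on which the fourth success occurs; negative binomial, r=4, p=0.55.
P(Y=10) = C(9,3) · p^4 · (1−p)^6
= 84 · 0.091506 · 0.0083038 = 0.0638271

0.06383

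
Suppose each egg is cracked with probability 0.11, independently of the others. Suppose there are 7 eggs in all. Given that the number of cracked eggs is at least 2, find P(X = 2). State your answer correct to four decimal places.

X ~ Binomial(7, 0.11). Want P(X=2 | X≥2) = P(X=2) / P(X≥2).
P(X=2) = C(7,2)·0.11^2·0.89^5 = 0.141891
P(X≥2) = 1 − 0.442313 − 0.382676 = 0.175011
Ratio = 0.141891 / 0.175011 = 0.810754

0.8108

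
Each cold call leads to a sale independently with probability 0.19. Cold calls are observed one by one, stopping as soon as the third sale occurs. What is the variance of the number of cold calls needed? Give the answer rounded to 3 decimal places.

Y = total cold calls until the third success; negative binomial with r=3, p=0.19.
Var(Y) = r(1−p)/p² = 3·0.81 / 0.19² = 67.31302

67.313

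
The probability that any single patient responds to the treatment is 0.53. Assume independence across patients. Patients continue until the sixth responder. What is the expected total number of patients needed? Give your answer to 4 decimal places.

Y = total patients until the sixth success; negative binomial with r=6, p=0.53.
E[Y] = r / p = 6 / 0.53 = 11.320755

11.3208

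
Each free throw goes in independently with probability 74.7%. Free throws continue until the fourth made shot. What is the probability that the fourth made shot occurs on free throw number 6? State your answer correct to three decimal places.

Y = trial on which the fourth success occurs; negative binomial, r=4, p=0.747.
P(Y=6) = C(5,3) · p^4 · (1−p)^2
= 10 · 0.31137 · 0.064009 = 0.19931

0.199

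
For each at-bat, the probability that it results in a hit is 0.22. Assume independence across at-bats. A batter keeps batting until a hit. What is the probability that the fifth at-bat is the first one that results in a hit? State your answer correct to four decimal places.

Geometric (trials to first success), p = 0.22.
P(Y = 5) = (1−p)^4 · p = 0.37015 · 0.22 = 0.081433

0.0814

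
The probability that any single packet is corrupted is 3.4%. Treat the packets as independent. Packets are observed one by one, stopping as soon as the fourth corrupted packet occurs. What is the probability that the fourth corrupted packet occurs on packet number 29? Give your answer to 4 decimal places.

0.0018

Y = trial on which the fourth success occurs; negative binomial, r=4, p=0.034.
P(Y=29) = C(28,3) · p^4 · (1−p)^25
= 3276 · 1.3363e-06 · 0.42114 = 0.001844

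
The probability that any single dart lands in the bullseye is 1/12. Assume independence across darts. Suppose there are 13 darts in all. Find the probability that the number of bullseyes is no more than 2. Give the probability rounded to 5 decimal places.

0.91199

X ~ Binomial(13, 0.083333); P(X ≤ 2) = Σ C(13,k) p^k (1−p)^(13−k) over k:
  k=0: C(13,0)·0.083333^0·0.916667^13 = 0.3226627
  k=1: C(13,1)·0.083333^1·0.916667^12 = 0.3813286
  k=2: C(13,2)·0.083333^2·0.916667^11 = 0.2079974
Total = 0.9119887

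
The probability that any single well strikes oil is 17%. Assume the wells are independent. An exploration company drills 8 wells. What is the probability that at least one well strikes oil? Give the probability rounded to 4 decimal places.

P(at least one) = 1 − P(none) = 1 − (1 − 0.17)^8
= 1 − 0.225229 = 0.774771

0.7748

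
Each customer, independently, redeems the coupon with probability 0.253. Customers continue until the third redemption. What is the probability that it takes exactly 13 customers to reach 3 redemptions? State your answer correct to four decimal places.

0.0578

Y = trial on which the third success occurs; negative binomial, r=3, p=0.253.
P(Y=13) = C(12,2) · p^3 · (1−p)^10
= 66 · 0.016194 · 0.054101 = 0.057824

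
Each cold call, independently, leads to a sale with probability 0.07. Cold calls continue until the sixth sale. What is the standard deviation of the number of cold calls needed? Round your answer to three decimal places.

33.746

Y = total cold calls until the sixth success; negative binomial with r=6, p=0.07.
SD(Y) = √[r(1−p)/p²] = √(1138.77551) = 33.74575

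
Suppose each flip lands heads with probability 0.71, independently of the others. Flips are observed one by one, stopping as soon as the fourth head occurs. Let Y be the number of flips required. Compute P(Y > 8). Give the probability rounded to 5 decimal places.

0.05054

Needing more than 8 flips ⇔ fewer than 4 successes in the first 8. With X ~ Binomial(8, 0.71), P(Y > 8) = P(X ≤ 3).
  k=0: C(8,0)·0.71^0·0.29^8 = 0.0000500
  k=1: C(8,1)·0.71^1·0.29^7 = 0.0009798
  k=2: C(8,2)·0.71^2·0.29^6 = 0.0083958
  k=3: C(8,3)·0.71^3·0.29^5 = 0.0411105
P(X ≤ 3) = 0.0505362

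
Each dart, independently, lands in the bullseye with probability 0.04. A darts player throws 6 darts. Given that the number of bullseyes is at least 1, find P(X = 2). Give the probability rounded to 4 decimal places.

X ~ Binomial(6, 0.04). Want P(X=2 | X≥1) = P(X=2) / P(X≥1).
P(X=2) = C(6,2)·0.04^2·0.96^4 = 0.020384
P(X≥1) = 1 − 0.782758 = 0.217242
Ratio = 0.020384 / 0.217242 = 0.093832

0.0938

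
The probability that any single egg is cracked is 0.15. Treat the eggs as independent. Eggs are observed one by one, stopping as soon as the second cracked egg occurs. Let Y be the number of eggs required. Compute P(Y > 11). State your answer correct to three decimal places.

0.492

Needing more than 11 eggs ⇔ fewer than 2 successes in the first 11. With X ~ Binomial(11, 0.15), P(Y > 11) = P(X ≤ 1).
  k=0: C(11,0)·0.15^0·0.85^11 = 0.16734
  k=1: C(11,1)·0.15^1·0.85^10 = 0.32484
P(X ≤ 1) = 0.49219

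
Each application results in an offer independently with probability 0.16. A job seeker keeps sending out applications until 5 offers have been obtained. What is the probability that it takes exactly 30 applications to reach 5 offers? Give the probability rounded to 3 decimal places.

0.032

Y = trial on which the fifth success occurs; negative binomial, r=5, p=0.16.
P(Y=30) = C(29,4) · p^5 · (1−p)^25
= 23751 · 0.00010486 · 0.012793 = 0.03186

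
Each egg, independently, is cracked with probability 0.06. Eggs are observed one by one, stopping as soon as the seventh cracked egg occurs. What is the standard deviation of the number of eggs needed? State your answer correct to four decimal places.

Y = total eggs until the seventh success; negative binomial with r=7, p=0.06.
SD(Y) = √[r(1−p)/p²] = √(1827.777778) = 42.752518

42.7525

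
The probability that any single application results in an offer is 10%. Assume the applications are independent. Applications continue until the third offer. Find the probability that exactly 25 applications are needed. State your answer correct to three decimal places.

Y = trial on which the third success occurs; negative binomial, r=3, p=0.10.
P(Y=25) = C(24,2) · p^3 · (1−p)^22
= 276 · 0.001 · 0.098477 = 0.02718

0.027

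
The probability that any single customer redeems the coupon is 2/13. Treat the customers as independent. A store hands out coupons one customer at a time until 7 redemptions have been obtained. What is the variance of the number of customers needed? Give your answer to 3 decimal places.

250.250

Y = total customers until the seventh success; negative binomial with r=7, p=0.153846.
Var(Y) = r(1−p)/p² = 7·0.846154 / 0.153846² = 250.25000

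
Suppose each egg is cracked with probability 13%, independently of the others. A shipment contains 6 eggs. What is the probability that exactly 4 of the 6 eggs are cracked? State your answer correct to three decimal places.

X ~ Binomial(n=6, p=0.13).
P(X=4) = C(6,4) · p^4 · (1−p)^2
= 15 · 0.00028561 · 0.7569 = 0.00324

0.003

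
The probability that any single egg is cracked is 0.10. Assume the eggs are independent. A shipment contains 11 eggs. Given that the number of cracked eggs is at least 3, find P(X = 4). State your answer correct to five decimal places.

0.17623

X ~ Binomial(11, 0.10). Want P(X=4 | X≥3) = P(X=4) / P(X≥3).
P(X=4) = C(11,4)·0.10^4·0.90^7 = 0.0157838
P(X≥3) = 1 − 0.3138106 − 0.3835463 − 0.2130813 = 0.0895619
Ratio = 0.0157838 / 0.0895619 = 0.1762335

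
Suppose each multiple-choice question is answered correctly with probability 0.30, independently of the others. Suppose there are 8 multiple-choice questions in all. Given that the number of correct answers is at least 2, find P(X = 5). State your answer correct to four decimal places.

0.0627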